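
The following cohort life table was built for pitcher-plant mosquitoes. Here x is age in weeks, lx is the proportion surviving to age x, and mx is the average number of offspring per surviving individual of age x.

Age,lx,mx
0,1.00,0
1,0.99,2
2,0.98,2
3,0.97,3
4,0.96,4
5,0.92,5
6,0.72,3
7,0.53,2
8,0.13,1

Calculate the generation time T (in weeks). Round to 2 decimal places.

lx·mx: 0, 1.98, 1.96, 2.91, 3.84, 4.6, 2.16, 1.06, 0.13 → R0 = 18.64
x·lx·mx: 0, 1.98, 3.92, 8.73, 15.36, 23, 12.96, 7.42, 1.04 → Σ = 74.41
T = 74.41 / 18.64 = 3.991953… → 3.99

3.99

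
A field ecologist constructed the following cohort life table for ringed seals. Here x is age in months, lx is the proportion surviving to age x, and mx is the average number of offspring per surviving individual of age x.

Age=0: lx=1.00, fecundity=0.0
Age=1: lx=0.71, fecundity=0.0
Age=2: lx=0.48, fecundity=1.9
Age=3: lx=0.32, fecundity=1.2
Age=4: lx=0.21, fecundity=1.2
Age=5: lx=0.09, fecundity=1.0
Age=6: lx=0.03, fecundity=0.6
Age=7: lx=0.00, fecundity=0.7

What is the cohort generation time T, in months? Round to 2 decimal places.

2.74

lx·mx: 0, 0, 0.912, 0.384, 0.252, 0.09, 0.018, 0 → R0 = 1.656
x·lx·mx: 0, 0, 1.824, 1.152, 1.008, 0.45, 0.108, 0 → Σ = 4.542
T = 4.542 / 1.656 = 2.742754… → 2.74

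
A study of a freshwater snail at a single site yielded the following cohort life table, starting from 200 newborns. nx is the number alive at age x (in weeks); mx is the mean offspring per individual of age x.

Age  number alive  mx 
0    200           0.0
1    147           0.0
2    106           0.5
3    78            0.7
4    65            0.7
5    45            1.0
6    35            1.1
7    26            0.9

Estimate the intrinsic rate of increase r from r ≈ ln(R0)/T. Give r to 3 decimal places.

lx = nx/n0 = nx/200: 1, 0.735, 0.53, 0.39, 0.325, 0.225, 0.175, 0.13
R0 = Σ lx·mx = 0 + 0 + 0.265 + 0.273 + 0.2275 + 0.225 + 0.1925 + 0.117 = 1.3
Σ x·lx·mx = 5.358; T = 5.358/1.3 = 4.12154…
r ≈ ln(R0)/T = ln(1.3)/4.12154… = 0.06366… → 0.064

0.064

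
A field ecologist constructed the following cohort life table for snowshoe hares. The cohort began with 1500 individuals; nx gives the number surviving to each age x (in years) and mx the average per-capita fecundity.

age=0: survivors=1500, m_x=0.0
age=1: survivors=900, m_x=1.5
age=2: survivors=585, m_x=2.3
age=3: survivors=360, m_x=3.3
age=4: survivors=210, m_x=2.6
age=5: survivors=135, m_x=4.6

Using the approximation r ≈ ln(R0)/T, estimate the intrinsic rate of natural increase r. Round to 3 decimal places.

0.476

lx = nx/n0 = nx/1500: 1, 0.6, 0.39, 0.24, 0.14, 0.09
R0 = Σ lx·mx = 0 + 0.9 + 0.897 + 0.792 + 0.364 + 0.414 = 3.367
Σ x·lx·mx = 8.596; T = 8.596/3.367 = 2.55301…
r ≈ ln(R0)/T = ln(3.367)/2.55301… = 0.47552… → 0.476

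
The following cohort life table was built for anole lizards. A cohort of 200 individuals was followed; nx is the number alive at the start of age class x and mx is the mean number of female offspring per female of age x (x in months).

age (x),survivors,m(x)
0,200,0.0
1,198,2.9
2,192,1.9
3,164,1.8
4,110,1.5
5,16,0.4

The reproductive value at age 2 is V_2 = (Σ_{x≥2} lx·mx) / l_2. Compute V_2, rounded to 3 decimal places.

lx = nx/n0 = nx/200: 1, 0.99, 0.96, 0.82, 0.55, 0.08
lx·mx for x ≥ 2: 1.824, 1.476, 0.825, 0.032 → sum = 4.157
V_2 = 4.157 / l_2 = 4.157 / 0.96 = 4.330208… → 4.330

4.330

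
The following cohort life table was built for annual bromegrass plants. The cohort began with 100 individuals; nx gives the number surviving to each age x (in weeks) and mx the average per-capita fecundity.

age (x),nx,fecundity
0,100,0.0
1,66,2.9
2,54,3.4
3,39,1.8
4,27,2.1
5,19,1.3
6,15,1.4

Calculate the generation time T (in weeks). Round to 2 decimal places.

lx = nx/n0 = nx/100: 1, 0.66, 0.54, 0.39, 0.27, 0.19, 0.15
lx·mx: 0, 1.914, 1.836, 0.702, 0.567, 0.247, 0.21 → R0 = 5.476
x·lx·mx: 0, 1.914, 3.672, 2.106, 2.268, 1.235, 1.26 → Σ = 12.455
T = 12.455 / 5.476 = 2.27447… → 2.27

2.27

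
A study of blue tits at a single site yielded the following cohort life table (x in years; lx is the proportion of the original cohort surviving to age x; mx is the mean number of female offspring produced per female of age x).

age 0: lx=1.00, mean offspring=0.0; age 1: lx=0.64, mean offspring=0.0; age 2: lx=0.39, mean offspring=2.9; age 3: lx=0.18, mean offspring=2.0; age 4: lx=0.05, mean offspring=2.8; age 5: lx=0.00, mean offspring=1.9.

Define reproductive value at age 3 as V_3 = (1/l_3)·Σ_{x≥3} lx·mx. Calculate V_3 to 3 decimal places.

2.778

lx·mx for x ≥ 3: 0.36, 0.14, 0 → sum = 0.5
V_3 = 0.5 / l_3 = 0.5 / 0.18 = 2.777778… → 2.778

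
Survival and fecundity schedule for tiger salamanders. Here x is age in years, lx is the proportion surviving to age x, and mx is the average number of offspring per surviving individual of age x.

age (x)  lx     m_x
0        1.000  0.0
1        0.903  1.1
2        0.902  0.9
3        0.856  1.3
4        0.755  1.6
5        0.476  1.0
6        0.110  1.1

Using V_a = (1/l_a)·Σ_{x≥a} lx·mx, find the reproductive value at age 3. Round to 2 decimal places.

lx·mx for x ≥ 3: 1.1128, 1.208, 0.476, 0.121 → sum = 2.9178
V_3 = 2.9178 / l_3 = 2.9178 / 0.856 = 3.408645… → 3.41

3.41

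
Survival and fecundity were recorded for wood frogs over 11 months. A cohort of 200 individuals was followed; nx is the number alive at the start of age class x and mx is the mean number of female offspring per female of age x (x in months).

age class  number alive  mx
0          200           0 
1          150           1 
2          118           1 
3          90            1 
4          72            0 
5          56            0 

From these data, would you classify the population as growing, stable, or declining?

growing

lx = nx/n0 = nx/200: 1, 0.75, 0.59, 0.45, 0.36, 0.28
R0 = Σ lx·mx = 0 + 0.75 + 0.59 + 0.45 + 0 + 0 = 1.79
R0 > 1, so the population is growing.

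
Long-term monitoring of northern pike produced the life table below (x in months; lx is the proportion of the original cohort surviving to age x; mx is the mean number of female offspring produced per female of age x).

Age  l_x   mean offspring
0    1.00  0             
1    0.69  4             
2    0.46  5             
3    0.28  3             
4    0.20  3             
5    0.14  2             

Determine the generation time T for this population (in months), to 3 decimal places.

lx·mx: 0, 2.76, 2.3, 0.84, 0.6, 0.28 → R0 = 6.78
x·lx·mx: 0, 2.76, 4.6, 2.52, 2.4, 1.4 → Σ = 13.68
T = 13.68 / 6.78 = 2.017699… → 2.018

2.018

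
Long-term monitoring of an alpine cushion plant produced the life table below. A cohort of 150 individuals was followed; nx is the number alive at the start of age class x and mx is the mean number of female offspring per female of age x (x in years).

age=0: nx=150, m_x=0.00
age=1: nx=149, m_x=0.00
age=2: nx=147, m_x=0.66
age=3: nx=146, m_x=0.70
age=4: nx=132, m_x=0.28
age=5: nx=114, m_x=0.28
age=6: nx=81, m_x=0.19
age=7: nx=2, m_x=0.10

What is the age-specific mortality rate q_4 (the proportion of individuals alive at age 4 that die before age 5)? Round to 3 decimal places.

lx = nx/n0 = nx/150: 1, 0.99333…, 0.98, 0.97333…, 0.88, 0.76, 0.54, 0.01333…
q_4 = (l_4 − l_5) / l_4 = (0.88 − 0.76) / 0.88
     = 0.12 / 0.88 = 0.136364… → 0.136

0.136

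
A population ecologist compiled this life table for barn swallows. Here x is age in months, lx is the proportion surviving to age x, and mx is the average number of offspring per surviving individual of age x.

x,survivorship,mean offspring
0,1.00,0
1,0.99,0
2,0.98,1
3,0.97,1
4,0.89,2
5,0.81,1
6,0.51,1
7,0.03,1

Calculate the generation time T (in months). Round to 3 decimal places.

lx·mx: 0, 0, 0.98, 0.97, 1.78, 0.81, 0.51, 0.03 → R0 = 5.08
x·lx·mx: 0, 0, 1.96, 2.91, 7.12, 4.05, 3.06, 0.21 → Σ = 19.31
T = 19.31 / 5.08 = 3.801181… → 3.801

3.801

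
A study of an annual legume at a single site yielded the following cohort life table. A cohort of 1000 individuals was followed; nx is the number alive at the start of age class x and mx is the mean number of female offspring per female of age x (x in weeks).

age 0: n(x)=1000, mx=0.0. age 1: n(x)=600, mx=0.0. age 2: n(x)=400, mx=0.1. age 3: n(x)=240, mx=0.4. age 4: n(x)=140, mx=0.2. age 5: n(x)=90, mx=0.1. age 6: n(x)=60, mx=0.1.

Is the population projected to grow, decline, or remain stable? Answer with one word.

declining

lx = nx/n0 = nx/1000: 1, 0.6, 0.4, 0.24, 0.14, 0.09, 0.06
R0 = Σ lx·mx = 0 + 0 + 0.04 + 0.096 + 0.028 + 0.009 + 0.006 = 0.179
R0 < 1, so the population is declining.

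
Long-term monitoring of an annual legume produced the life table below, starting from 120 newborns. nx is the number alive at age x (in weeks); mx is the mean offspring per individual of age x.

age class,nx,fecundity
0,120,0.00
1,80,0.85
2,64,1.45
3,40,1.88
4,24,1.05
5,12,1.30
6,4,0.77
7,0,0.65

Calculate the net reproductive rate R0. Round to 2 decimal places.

lx = nx/n0 = nx/120: 1, 0.66667…, 0.53333…, 0.33333…, 0.2, 0.1, 0.03333…, 0
lx·mx by age: 0, 0.566667…, 0.773333…, 0.626667…, 0.21, 0.13, 0.025667…, 0
R0 = Σ lx·mx = 2.332333… → 2.33

2.33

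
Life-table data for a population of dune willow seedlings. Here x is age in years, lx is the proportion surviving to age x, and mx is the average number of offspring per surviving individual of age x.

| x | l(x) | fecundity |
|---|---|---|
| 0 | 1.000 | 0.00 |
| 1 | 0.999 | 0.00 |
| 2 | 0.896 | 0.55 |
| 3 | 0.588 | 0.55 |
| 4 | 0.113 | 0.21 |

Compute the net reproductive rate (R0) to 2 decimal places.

lx·mx by age: 0, 0, 0.4928, 0.3234, 0.02373
R0 = Σ lx·mx = 0.83993 → 0.84

0.84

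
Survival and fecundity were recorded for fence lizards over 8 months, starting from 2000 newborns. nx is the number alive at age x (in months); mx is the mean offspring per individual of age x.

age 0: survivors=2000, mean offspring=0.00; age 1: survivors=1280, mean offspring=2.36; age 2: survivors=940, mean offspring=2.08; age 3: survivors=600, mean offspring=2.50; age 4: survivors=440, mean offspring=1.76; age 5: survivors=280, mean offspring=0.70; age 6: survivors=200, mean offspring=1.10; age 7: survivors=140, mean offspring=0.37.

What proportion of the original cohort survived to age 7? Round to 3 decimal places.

0.070

l_7 = n_7/n_0 = 140/2000 = 0.07 → 0.070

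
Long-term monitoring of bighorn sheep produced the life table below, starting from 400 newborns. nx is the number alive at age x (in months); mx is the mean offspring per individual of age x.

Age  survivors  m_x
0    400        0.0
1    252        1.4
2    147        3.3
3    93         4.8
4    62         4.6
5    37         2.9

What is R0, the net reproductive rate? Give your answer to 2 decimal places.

4.19

lx = nx/n0 = nx/400: 1, 0.63, 0.3675, 0.2325, 0.155, 0.0925
lx·mx by age: 0, 0.882, 1.21275, 1.116, 0.713, 0.26825
R0 = Σ lx·mx = 4.192 → 4.19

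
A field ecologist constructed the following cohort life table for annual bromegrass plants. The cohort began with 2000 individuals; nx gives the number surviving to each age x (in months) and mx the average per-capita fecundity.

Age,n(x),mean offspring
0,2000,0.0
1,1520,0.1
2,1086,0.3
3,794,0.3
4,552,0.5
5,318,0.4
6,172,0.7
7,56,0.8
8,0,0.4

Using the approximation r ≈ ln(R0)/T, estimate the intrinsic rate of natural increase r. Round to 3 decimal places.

lx = nx/n0 = nx/2000: 1, 0.76, 0.543, 0.397, 0.276, 0.159, 0.086, 0.028, 0
R0 = Σ lx·mx = 0 + 0.076 + 0.1629 + 0.1191 + 0.138 + 0.0636 + 0.0602 + 0.0224 + 0 = 0.6422
Σ x·lx·mx = 2.1471; T = 2.1471/0.6422 = 3.34335…
r ≈ ln(R0)/T = ln(0.6422)/3.34335… = -0.13246… → -0.132

-0.132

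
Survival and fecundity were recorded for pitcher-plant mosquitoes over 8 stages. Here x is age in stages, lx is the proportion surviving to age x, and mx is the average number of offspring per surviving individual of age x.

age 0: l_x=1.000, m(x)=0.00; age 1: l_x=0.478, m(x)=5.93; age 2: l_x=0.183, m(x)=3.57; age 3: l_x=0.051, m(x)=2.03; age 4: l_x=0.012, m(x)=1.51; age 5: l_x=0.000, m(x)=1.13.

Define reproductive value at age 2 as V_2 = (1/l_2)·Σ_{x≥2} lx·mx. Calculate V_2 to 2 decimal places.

lx·mx for x ≥ 2: 0.65331, 0.10353, 0.01812, 0 → sum = 0.77496
V_2 = 0.77496 / l_2 = 0.77496 / 0.183 = 4.234754… → 4.23

4.23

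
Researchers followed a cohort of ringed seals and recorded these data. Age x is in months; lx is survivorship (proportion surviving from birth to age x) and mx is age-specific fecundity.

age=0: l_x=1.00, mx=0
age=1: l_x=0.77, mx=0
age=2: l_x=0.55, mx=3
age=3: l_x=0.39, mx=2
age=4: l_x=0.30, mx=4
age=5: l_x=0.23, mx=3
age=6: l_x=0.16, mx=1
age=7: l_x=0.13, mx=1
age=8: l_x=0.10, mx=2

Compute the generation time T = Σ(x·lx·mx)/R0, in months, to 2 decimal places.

lx·mx: 0, 0, 1.65, 0.78, 1.2, 0.69, 0.16, 0.13, 0.2 → R0 = 4.81
x·lx·mx: 0, 0, 3.3, 2.34, 4.8, 3.45, 0.96, 0.91, 1.6 → Σ = 17.36
T = 17.36 / 4.81 = 3.609148… → 3.61

3.61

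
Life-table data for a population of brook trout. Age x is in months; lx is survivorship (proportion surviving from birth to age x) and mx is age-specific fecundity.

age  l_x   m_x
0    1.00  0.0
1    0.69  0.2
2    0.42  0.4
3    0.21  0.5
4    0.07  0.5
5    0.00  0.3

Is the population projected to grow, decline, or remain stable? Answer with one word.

R0 = Σ lx·mx = 0 + 0.138 + 0.168 + 0.105 + 0.035 + 0 = 0.446
R0 < 1, so the population is declining.

declining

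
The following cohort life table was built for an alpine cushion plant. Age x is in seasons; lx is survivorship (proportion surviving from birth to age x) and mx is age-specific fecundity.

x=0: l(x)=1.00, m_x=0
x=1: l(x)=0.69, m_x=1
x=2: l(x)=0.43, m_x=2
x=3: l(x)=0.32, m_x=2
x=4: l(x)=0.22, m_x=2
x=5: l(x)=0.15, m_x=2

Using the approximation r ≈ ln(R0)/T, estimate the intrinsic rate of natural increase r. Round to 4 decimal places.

R0 = Σ lx·mx = 0 + 0.69 + 0.86 + 0.64 + 0.44 + 0.3 = 2.93
Σ x·lx·mx = 7.59; T = 7.59/2.93 = 2.59044…
r ≈ ln(R0)/T = ln(2.93)/2.59044… = 0.414988… → 0.4150

0.4150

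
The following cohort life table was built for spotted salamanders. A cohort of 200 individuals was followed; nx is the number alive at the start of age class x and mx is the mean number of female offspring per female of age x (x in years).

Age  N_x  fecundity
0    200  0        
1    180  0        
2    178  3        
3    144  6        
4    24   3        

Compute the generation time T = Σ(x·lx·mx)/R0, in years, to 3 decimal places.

lx = nx/n0 = nx/200: 1, 0.9, 0.89, 0.72, 0.12
lx·mx: 0, 0, 2.67, 4.32, 0.36 → R0 = 7.35
x·lx·mx: 0, 0, 5.34, 12.96, 1.44 → Σ = 19.74
T = 19.74 / 7.35 = 2.685714… → 2.686

2.686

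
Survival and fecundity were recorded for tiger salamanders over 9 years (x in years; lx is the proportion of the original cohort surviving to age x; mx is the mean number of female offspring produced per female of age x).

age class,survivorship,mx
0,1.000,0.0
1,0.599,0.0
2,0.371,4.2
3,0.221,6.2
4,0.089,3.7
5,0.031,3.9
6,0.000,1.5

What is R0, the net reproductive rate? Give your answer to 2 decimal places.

3.38

lx·mx by age: 0, 0, 1.5582, 1.3702, 0.3293, 0.1209, 0
R0 = Σ lx·mx = 3.3786 → 3.38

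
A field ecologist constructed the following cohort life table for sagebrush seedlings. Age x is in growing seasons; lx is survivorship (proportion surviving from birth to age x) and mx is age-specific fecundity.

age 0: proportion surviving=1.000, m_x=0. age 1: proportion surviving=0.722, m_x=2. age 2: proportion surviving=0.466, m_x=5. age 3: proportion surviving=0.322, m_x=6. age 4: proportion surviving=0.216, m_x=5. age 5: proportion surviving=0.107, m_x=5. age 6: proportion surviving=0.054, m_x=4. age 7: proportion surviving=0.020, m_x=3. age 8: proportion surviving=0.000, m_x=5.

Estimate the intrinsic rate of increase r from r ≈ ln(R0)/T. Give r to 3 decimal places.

0.747

R0 = Σ lx·mx = 0 + 1.444 + 2.33 + 1.932 + 1.08 + 0.535 + 0.216 + 0.06 + 0 = 7.597
Σ x·lx·mx = 20.611; T = 20.611/7.597 = 2.71304…
r ≈ ln(R0)/T = ln(7.597)/2.71304… = 0.74741… → 0.747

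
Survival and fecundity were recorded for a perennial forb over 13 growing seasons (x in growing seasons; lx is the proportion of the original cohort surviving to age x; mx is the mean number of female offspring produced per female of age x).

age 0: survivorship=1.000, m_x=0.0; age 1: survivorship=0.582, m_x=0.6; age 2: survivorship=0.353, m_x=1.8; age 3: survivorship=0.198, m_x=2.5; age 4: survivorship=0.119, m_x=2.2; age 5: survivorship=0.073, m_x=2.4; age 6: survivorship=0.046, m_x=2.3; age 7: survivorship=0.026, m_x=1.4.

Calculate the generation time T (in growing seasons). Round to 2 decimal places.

2.87

lx·mx: 0, 0.3492, 0.6354, 0.495, 0.2618, 0.1752, 0.1058, 0.0364 → R0 = 2.0588
x·lx·mx: 0, 0.3492, 1.2708, 1.485, 1.0472, 0.876, 0.6348, 0.2548 → Σ = 5.9178
T = 5.9178 / 2.0588 = 2.874393… → 2.87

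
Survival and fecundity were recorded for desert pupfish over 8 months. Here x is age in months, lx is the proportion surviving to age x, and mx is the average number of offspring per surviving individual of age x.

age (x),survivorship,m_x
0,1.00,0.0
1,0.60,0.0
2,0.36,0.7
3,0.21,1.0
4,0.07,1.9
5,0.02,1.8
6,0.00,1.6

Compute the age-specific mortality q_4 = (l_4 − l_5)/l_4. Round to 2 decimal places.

0.71

q_4 = (l_4 − l_5) / l_4 = (0.07 − 0.02) / 0.07
     = 0.05 / 0.07 = 0.714286… → 0.71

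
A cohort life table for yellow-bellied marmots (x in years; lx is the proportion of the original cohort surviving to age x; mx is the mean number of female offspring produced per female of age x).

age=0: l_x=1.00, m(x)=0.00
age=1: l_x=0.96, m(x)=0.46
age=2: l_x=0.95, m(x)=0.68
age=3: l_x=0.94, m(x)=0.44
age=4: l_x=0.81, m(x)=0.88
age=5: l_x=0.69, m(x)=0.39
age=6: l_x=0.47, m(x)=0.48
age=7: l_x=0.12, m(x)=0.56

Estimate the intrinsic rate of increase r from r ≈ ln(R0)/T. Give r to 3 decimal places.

R0 = Σ lx·mx = 0 + 0.4416 + 0.646 + 0.4136 + 0.7128 + 0.2691 + 0.2256 + 0.0672 = 2.7759
Σ x·lx·mx = 8.9951; T = 8.9951/2.7759 = 3.24043…
r ≈ ln(R0)/T = ln(2.7759)/3.24043… = 0.31507… → 0.315

0.315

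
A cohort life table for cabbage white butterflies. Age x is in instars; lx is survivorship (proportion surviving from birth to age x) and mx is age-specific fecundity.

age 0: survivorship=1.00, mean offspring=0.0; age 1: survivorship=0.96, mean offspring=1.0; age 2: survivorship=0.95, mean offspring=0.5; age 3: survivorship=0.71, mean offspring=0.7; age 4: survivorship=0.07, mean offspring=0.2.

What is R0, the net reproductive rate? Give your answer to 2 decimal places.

lx·mx by age: 0, 0.96, 0.475, 0.497, 0.014
R0 = Σ lx·mx = 1.946 → 1.95

1.95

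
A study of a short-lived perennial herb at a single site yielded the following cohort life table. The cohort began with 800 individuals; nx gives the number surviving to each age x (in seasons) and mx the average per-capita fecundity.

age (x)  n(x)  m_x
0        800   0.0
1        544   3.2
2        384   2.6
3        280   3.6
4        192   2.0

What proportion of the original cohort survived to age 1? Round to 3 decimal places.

l_1 = n_1/n_0 = 544/800 = 0.68 → 0.680

0.680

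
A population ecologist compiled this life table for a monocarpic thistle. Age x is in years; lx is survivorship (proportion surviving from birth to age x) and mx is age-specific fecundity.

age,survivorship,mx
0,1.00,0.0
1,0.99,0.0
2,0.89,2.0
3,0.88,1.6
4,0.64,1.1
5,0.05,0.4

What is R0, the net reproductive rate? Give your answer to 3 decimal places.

3.912

lx·mx by age: 0, 0, 1.78, 1.408, 0.704, 0.02
R0 = Σ lx·mx = 3.912 → 3.912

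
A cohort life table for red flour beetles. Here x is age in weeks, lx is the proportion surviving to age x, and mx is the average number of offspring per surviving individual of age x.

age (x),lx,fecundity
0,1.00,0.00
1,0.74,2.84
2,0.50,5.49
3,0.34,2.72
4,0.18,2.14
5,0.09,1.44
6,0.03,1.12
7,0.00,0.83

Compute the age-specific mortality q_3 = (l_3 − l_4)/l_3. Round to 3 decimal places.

q_3 = (l_3 − l_4) / l_3 = (0.34 − 0.18) / 0.34
     = 0.16 / 0.34 = 0.470588… → 0.471

0.471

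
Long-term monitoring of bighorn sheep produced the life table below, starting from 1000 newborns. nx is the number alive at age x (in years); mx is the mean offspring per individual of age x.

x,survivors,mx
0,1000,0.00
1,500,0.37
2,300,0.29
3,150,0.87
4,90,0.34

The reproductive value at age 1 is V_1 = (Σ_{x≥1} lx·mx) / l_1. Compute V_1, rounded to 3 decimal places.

lx = nx/n0 = nx/1000: 1, 0.5, 0.3, 0.15, 0.09
lx·mx for x ≥ 1: 0.185, 0.087, 0.1305, 0.0306 → sum = 0.4331
V_1 = 0.4331 / l_1 = 0.4331 / 0.5 = 0.8662 → 0.866

0.866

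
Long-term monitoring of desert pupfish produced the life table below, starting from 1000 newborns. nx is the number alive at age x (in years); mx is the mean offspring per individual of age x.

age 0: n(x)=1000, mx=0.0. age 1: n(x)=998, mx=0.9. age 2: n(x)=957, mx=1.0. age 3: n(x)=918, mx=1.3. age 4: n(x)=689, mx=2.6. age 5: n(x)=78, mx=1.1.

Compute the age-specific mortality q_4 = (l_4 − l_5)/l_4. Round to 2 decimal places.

0.89

lx = nx/n0 = nx/1000: 1, 0.998, 0.957, 0.918, 0.689, 0.078
q_4 = (l_4 − l_5) / l_4 = (0.689 − 0.078) / 0.689
     = 0.611 / 0.689 = 0.886792… → 0.89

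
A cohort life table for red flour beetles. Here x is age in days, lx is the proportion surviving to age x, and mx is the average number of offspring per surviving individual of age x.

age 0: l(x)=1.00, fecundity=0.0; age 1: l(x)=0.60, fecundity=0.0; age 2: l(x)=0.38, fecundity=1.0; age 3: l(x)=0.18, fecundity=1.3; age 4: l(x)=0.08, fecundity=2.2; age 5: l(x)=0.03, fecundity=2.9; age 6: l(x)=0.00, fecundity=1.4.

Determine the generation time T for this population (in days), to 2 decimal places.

2.97

lx·mx: 0, 0, 0.38, 0.234, 0.176, 0.087, 0 → R0 = 0.877
x·lx·mx: 0, 0, 0.76, 0.702, 0.704, 0.435, 0 → Σ = 2.601
T = 2.601 / 0.877 = 2.965792… → 2.97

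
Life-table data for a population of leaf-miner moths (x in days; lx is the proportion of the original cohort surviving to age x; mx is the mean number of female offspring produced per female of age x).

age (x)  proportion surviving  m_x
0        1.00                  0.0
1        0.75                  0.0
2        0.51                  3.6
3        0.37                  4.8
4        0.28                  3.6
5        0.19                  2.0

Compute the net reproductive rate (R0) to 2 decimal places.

lx·mx by age: 0, 0, 1.836, 1.776, 1.008, 0.38
R0 = Σ lx·mx = 5 → 5.00

5.00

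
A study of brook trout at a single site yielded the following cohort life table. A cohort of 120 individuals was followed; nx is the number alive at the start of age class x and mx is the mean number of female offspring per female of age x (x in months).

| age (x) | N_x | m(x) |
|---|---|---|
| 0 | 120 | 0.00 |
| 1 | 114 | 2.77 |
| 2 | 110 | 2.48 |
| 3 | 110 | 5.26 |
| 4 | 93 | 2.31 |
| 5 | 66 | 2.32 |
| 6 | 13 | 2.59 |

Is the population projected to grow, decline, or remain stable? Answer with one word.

lx = nx/n0 = nx/120: 1, 0.95, 0.91667…, 0.91667…, 0.775, 0.55, 0.10833…
R0 = Σ lx·mx = 0 + 2.6315 + 2.273333… + 4.821667… + 1.79025 + 1.276 + 0.280583… = 13.073333…
R0 > 1, so the population is growing.

growing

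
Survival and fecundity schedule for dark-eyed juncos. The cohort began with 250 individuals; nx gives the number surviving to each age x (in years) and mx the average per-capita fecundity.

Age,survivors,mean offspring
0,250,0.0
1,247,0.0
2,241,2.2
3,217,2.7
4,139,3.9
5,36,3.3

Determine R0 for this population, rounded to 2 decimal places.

7.11

lx = nx/n0 = nx/250: 1, 0.988, 0.964, 0.868, 0.556, 0.144
lx·mx by age: 0, 0, 2.1208, 2.3436, 2.1684, 0.4752
R0 = Σ lx·mx = 7.108 → 7.11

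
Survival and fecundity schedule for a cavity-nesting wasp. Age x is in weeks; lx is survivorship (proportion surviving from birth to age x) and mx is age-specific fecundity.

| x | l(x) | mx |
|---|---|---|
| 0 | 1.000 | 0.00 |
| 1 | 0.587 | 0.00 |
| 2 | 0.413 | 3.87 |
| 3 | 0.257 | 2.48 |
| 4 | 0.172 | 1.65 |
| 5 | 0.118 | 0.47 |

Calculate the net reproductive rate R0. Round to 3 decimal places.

2.575

lx·mx by age: 0, 0, 1.59831, 0.63736, 0.2838, 0.05546
R0 = Σ lx·mx = 2.57493 → 2.575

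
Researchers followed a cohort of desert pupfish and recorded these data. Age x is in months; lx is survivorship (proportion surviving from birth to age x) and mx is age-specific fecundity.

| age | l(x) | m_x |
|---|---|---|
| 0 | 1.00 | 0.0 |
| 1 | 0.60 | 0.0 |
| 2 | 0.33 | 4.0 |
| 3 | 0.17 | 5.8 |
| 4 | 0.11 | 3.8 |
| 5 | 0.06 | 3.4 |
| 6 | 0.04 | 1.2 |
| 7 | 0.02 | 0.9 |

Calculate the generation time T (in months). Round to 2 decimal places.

lx·mx: 0, 0, 1.32, 0.986, 0.418, 0.204, 0.048, 0.018 → R0 = 2.994
x·lx·mx: 0, 0, 2.64, 2.958, 1.672, 1.02, 0.288, 0.126 → Σ = 8.704
T = 8.704 / 2.994 = 2.907148… → 2.91

2.91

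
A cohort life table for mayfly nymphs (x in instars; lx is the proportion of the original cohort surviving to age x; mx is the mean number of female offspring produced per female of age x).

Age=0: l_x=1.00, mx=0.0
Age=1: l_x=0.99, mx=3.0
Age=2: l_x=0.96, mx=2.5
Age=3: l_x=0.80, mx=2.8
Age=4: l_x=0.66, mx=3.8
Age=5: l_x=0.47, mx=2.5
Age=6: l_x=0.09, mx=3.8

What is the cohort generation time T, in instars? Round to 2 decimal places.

lx·mx: 0, 2.97, 2.4, 2.24, 2.508, 1.175, 0.342 → R0 = 11.635
x·lx·mx: 0, 2.97, 4.8, 6.72, 10.032, 5.875, 2.052 → Σ = 32.449
T = 32.449 / 11.635 = 2.788913… → 2.79

2.79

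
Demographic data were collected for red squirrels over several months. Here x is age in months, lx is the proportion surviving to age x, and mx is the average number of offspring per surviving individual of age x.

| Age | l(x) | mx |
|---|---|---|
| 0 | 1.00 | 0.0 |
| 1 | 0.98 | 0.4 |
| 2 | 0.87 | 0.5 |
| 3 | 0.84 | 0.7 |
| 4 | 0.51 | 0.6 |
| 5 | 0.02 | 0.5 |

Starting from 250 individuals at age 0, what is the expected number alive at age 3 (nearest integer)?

Expected survivors = N0 · l_3 = 250 × 0.84 = 210 → 210

210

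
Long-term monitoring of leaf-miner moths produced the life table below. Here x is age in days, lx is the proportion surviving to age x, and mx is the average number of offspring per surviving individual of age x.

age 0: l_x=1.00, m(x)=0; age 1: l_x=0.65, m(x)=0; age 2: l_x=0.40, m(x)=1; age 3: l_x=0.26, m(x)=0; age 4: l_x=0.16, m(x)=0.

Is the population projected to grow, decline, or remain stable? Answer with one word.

R0 = Σ lx·mx = 0 + 0 + 0.4 + 0 + 0 = 0.4
R0 < 1, so the population is declining.

declining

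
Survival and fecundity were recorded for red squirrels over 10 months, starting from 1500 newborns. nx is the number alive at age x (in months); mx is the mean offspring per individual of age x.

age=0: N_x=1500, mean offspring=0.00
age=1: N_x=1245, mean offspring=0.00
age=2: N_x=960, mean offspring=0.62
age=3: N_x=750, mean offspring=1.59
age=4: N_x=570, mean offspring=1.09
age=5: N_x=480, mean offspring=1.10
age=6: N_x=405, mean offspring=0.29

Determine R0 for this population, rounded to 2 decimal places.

2.04

lx = nx/n0 = nx/1500: 1, 0.83, 0.64, 0.5, 0.38, 0.32, 0.27
lx·mx by age: 0, 0, 0.3968, 0.795, 0.4142, 0.352, 0.0783
R0 = Σ lx·mx = 2.0363 → 2.04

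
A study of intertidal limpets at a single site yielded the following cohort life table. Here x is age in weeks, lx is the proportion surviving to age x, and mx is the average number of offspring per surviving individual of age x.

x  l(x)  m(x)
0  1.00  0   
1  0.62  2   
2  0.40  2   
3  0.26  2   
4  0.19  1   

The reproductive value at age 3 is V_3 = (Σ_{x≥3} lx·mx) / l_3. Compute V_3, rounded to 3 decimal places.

2.731

lx·mx for x ≥ 3: 0.52, 0.19 → sum = 0.71
V_3 = 0.71 / l_3 = 0.71 / 0.26 = 2.730769… → 2.731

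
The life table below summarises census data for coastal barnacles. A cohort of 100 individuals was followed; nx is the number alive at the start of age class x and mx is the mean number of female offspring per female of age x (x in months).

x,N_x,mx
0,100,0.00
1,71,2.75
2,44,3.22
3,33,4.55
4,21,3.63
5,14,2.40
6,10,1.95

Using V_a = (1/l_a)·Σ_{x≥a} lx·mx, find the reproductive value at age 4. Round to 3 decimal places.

lx = nx/n0 = nx/100: 1, 0.71, 0.44, 0.33, 0.21, 0.14, 0.1
lx·mx for x ≥ 4: 0.7623, 0.336, 0.195 → sum = 1.2933
V_4 = 1.2933 / l_4 = 1.2933 / 0.21 = 6.158571… → 6.159

6.159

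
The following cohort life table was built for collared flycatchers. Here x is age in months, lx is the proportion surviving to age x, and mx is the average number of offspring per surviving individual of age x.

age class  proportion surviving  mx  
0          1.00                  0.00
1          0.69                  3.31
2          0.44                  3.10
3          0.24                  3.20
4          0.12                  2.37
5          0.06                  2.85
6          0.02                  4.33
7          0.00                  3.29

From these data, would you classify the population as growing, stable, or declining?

growing

R0 = Σ lx·mx = 0 + 2.2839 + 1.364 + 0.768 + 0.2844 + 0.171 + 0.0866 + 0 = 4.9579
R0 > 1, so the population is growing.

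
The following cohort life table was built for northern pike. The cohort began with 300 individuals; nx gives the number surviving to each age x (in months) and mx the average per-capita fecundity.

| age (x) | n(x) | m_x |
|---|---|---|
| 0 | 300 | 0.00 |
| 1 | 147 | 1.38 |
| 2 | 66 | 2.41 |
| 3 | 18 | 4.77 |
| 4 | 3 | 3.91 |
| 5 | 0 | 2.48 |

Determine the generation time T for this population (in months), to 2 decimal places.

1.80

lx = nx/n0 = nx/300: 1, 0.49, 0.22, 0.06, 0.01, 0
lx·mx: 0, 0.6762, 0.5302, 0.2862, 0.0391, 0 → R0 = 1.5317
x·lx·mx: 0, 0.6762, 1.0604, 0.8586, 0.1564, 0 → Σ = 2.7516
T = 2.7516 / 1.5317 = 1.796435… → 1.80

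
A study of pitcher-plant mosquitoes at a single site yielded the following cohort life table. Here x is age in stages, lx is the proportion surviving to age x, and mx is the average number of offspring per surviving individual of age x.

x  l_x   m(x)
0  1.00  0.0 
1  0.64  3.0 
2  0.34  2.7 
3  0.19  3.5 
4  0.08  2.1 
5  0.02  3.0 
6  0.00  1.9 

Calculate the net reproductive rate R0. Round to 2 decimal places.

lx·mx by age: 0, 1.92, 0.918, 0.665, 0.168, 0.06, 0
R0 = Σ lx·mx = 3.731 → 3.73

3.73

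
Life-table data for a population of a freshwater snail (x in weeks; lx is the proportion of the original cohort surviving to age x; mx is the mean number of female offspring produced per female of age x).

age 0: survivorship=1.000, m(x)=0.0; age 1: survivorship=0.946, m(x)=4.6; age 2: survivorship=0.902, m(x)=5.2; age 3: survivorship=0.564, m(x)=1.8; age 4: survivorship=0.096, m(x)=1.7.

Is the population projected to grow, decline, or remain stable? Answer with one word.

growing

R0 = Σ lx·mx = 0 + 4.3516 + 4.6904 + 1.0152 + 0.1632 = 10.2204
R0 > 1, so the population is growing.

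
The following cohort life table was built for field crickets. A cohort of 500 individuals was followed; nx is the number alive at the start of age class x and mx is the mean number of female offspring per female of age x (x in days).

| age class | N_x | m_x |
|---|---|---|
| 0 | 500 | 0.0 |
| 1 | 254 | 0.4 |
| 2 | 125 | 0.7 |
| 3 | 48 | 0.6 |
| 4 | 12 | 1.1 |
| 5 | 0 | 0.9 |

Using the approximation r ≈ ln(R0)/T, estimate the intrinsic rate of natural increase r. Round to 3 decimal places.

lx = nx/n0 = nx/500: 1, 0.508, 0.25, 0.096, 0.024, 0
R0 = Σ lx·mx = 0 + 0.2032 + 0.175 + 0.0576 + 0.0264 + 0 = 0.4622
Σ x·lx·mx = 0.8316; T = 0.8316/0.4622 = 1.79922…
r ≈ ln(R0)/T = ln(0.4622)/1.79922… = -0.42894… → -0.429

-0.429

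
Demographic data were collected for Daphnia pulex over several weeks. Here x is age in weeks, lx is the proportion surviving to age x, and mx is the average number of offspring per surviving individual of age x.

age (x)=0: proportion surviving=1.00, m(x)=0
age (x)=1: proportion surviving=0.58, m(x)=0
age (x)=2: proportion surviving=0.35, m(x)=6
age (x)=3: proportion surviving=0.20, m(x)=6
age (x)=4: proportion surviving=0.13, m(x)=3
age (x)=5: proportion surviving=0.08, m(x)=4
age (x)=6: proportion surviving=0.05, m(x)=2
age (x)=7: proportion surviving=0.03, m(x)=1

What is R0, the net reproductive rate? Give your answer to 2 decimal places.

4.14

lx·mx by age: 0, 0, 2.1, 1.2, 0.39, 0.32, 0.1, 0.03
R0 = Σ lx·mx = 4.14 → 4.14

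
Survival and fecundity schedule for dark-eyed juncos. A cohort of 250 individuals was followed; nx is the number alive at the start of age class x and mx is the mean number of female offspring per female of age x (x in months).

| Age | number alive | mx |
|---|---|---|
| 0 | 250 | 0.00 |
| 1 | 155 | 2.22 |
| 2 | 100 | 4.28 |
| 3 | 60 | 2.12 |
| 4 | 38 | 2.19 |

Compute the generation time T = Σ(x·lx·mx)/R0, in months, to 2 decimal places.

1.95

lx = nx/n0 = nx/250: 1, 0.62, 0.4, 0.24, 0.152
lx·mx: 0, 1.3764, 1.712, 0.5088, 0.33288 → R0 = 3.93008
x·lx·mx: 0, 1.3764, 3.424, 1.5264, 1.33152 → Σ = 7.65832
T = 7.65832 / 3.93008 = 1.948642… → 1.95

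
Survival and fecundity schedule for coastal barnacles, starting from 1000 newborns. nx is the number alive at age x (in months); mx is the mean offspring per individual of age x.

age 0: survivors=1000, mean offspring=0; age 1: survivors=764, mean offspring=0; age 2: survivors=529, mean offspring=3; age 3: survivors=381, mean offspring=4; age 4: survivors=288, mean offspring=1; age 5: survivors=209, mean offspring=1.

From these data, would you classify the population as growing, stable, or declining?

growing

lx = nx/n0 = nx/1000: 1, 0.764, 0.529, 0.381, 0.288, 0.209
R0 = Σ lx·mx = 0 + 0 + 1.587 + 1.524 + 0.288 + 0.209 = 3.608
R0 > 1, so the population is growing.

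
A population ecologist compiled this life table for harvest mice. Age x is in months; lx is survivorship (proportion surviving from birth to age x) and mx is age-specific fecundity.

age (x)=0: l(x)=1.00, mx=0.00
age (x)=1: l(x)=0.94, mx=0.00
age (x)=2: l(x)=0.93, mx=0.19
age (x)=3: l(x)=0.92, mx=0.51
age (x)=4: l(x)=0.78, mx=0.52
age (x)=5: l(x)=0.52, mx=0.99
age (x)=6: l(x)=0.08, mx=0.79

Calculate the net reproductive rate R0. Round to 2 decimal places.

1.63

lx·mx by age: 0, 0, 0.1767, 0.4692, 0.4056, 0.5148, 0.0632
R0 = Σ lx·mx = 1.6295 → 1.63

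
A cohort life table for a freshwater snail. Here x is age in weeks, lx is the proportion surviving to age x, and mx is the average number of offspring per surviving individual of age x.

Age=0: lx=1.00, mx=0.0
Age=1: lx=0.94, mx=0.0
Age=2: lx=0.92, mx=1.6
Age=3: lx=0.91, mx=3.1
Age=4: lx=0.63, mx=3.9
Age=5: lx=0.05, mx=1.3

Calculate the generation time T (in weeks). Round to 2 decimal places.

3.16

lx·mx: 0, 0, 1.472, 2.821, 2.457, 0.065 → R0 = 6.815
x·lx·mx: 0, 0, 2.944, 8.463, 9.828, 0.325 → Σ = 21.56
T = 21.56 / 6.815 = 3.16361… → 3.16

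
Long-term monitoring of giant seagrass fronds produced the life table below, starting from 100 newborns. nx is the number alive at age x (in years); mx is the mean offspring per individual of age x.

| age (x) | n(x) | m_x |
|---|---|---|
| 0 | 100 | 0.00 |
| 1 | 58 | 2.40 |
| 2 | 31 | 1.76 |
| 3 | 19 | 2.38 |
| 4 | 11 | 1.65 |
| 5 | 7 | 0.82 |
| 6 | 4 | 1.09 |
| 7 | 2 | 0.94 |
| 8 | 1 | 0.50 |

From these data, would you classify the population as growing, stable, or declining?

lx = nx/n0 = nx/100: 1, 0.58, 0.31, 0.19, 0.11, 0.07, 0.04, 0.02, 0.01
R0 = Σ lx·mx = 0 + 1.392 + 0.5456 + 0.4522 + 0.1815 + 0.0574 + 0.0436 + 0.0188 + 0.005 = 2.6961
R0 > 1, so the population is growing.

growing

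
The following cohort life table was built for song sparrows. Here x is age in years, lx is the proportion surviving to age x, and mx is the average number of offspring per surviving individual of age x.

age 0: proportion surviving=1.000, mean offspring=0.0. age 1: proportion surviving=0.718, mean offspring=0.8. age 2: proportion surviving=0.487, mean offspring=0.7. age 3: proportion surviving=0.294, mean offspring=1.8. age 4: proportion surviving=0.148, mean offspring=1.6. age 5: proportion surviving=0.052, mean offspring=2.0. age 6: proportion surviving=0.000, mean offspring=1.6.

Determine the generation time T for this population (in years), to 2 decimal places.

2.41

lx·mx: 0, 0.5744, 0.3409, 0.5292, 0.2368, 0.104, 0 → R0 = 1.7853
x·lx·mx: 0, 0.5744, 0.6818, 1.5876, 0.9472, 0.52, 0 → Σ = 4.311
T = 4.311 / 1.7853 = 2.41472… → 2.41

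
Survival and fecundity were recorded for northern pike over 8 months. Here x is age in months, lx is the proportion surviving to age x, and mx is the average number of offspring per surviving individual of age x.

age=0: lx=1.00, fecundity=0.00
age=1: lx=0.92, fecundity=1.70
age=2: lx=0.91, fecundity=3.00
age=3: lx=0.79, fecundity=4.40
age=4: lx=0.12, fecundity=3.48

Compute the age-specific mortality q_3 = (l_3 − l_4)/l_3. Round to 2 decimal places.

0.85

q_3 = (l_3 − l_4) / l_3 = (0.79 − 0.12) / 0.79
     = 0.67 / 0.79 = 0.848101… → 0.85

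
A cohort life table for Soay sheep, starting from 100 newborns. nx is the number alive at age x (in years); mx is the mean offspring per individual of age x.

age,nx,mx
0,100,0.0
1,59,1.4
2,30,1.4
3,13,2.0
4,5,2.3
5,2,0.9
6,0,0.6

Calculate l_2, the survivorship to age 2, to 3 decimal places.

0.300

l_2 = n_2/n_0 = 30/100 = 0.3 → 0.300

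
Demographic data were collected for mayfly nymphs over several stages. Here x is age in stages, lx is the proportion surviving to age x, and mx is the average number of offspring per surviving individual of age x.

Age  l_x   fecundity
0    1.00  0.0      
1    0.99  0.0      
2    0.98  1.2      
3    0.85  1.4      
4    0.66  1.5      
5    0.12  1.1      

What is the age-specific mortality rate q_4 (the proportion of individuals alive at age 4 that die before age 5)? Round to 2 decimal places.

0.82

q_4 = (l_4 − l_5) / l_4 = (0.66 − 0.12) / 0.66
     = 0.54 / 0.66 = 0.818182… → 0.82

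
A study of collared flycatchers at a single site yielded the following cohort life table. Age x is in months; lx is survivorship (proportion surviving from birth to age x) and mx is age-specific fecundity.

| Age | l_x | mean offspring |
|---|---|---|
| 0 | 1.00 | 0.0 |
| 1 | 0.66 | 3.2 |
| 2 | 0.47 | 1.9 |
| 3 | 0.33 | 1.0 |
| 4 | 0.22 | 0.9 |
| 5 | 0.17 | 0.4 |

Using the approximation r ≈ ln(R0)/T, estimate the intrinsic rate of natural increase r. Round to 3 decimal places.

R0 = Σ lx·mx = 0 + 2.112 + 0.893 + 0.33 + 0.198 + 0.068 = 3.601
Σ x·lx·mx = 6.02; T = 6.02/3.601 = 1.67176…
r ≈ ln(R0)/T = ln(3.601)/1.67176… = 0.76639… → 0.766

0.766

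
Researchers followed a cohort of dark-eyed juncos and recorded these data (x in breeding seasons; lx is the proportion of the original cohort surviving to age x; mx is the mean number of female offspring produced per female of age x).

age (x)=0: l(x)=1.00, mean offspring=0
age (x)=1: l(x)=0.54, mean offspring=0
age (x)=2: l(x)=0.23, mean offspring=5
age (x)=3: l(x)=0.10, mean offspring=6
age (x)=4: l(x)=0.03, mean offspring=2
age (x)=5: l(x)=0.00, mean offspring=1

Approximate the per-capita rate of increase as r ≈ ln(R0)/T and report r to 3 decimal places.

R0 = Σ lx·mx = 0 + 0 + 1.15 + 0.6 + 0.06 + 0 = 1.81
Σ x·lx·mx = 4.34; T = 4.34/1.81 = 2.39779…
r ≈ ln(R0)/T = ln(1.81)/2.39779… = 0.24745… → 0.247

0.247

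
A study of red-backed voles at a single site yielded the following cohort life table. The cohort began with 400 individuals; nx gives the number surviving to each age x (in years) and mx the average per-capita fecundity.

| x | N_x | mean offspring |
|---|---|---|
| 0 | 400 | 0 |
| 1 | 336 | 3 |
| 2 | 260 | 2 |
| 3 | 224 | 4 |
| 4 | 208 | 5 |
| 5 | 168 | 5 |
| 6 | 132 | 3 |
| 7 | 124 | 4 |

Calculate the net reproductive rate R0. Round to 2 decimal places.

12.99

lx = nx/n0 = nx/400: 1, 0.84, 0.65, 0.56, 0.52, 0.42, 0.33, 0.31
lx·mx by age: 0, 2.52, 1.3, 2.24, 2.6, 2.1, 0.99, 1.24
R0 = Σ lx·mx = 12.99 → 12.99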